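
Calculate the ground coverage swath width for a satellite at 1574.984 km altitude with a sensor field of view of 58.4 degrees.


FOV = 58.4 deg = 1.0193 rad
swath = 2 * alt * tan(FOV/2) = 2 * 1574.984 * tan(0.5096361)
swath = 2 * 1574.984 * 0.5588811
swath = 1760.4576 km

1760.4576 km


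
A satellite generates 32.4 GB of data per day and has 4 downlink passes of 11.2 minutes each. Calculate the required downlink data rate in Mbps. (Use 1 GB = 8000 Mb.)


total contact time = 4 * 11.2 * 60 = 2688.0000 s
data = 32.4 GB = 259200.0000 Mb
rate = 259200.0000 / 2688.0000 = 96.4286 Mbps

96.4286 Mbps


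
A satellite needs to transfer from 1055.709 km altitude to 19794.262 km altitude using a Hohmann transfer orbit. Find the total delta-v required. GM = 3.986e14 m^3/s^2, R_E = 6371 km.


r1 = 7426.7090 km = 7.426709e+06 m
r2 = 26165.2620 km = 2.6165262e+07 m
dv1 = sqrt(mu/r1)*(sqrt(2*r2/(r1+r2)) - 1) = 1817.8147 m/s
dv2 = sqrt(mu/r2)*(1 - sqrt(2*r1/(r1+r2))) = 1307.6842 m/s
total dv = |dv1| + |dv2| = 1817.8147 + 1307.6842 = 3125.4989 m/s = 3.1255 km/s

3.1255 km/s


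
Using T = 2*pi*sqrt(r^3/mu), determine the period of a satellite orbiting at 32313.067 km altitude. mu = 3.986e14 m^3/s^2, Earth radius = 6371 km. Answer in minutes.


r = 38684.0670 km = 3.8684067e+07 m
T = 2*pi*sqrt(r^3/mu) = 2*pi*sqrt(5.7889044e+22 / 3.986e14)
T = 75719.7918 s = 1261.9965 min

1261.9965 minutes


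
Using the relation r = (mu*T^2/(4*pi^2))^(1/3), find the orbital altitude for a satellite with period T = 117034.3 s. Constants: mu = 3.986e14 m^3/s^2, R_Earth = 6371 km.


T = 117034.3 s
r = (mu*T^2/(4*pi^2))^(1/3) = (3.986e14 * 117034.3^2 / (4*pi^2))^(1/3)
r = 5.1713186e+07 m = 51713.1859 km
alt = r - R_E = 51713.1859 - 6371 = 45342.1859 km

45342.1859 km


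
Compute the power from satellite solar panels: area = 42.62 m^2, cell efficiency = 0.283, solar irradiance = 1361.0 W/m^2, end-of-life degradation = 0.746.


P = area * eta * S * degradation
P = 42.62 * 0.283 * 1361.0 * 0.746
P = 12246.0727 W

12246.0727 W


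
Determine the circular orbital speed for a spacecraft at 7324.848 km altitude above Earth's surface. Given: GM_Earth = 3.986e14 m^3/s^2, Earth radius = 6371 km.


r = R_E + alt = 6371.0 + 7324.848 = 13695.8480 km = 1.3695848e+07 m
v = sqrt(mu/r) = sqrt(3.986e14 / 1.3695848e+07) = 5394.7855 m/s = 5.3948 km/s

5.3948 km/s


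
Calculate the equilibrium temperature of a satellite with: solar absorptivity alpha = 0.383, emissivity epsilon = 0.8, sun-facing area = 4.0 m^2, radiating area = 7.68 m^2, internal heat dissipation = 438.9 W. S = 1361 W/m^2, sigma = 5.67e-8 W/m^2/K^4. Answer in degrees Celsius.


Numerator = alpha*S*A_sun + Q_int = 0.383*1361*4.0 + 438.9 = 2523.9520 W
Denominator = eps*sigma*A_rad = 0.8*5.67e-8*7.68 = 3.483648e-07 W/K^4
T^4 = 7.2451407e+09 K^4
T = 291.7506 K = 18.6006 C

18.6006 degrees Celsius


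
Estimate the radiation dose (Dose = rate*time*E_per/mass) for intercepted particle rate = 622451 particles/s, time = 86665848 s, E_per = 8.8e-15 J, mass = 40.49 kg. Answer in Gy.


Total energy deposited = rate * time * E_per
  = 622451 * 86665848 * 8.8e-15 = 0.4747181 J
Dose = E_total / mass = 0.4747181 / 40.49
Dose = 0.01172433 Gy

0.0117 Gy


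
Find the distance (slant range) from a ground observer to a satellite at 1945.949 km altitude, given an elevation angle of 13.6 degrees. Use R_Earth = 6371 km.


h = 1945.949 km, el = 13.6 deg
d = -R_E*sin(el) + sqrt((R_E*sin(el))^2 + 2*R_E*h + h^2)
d = -6371.0000*sin(0.2373648) + sqrt((6371.0000*0.2351421)^2 + 2*6371.0000*1945.949 + 1945.949^2)
d = 4054.0510 km

4054.0510 km


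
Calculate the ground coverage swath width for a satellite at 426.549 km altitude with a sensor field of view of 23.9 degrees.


FOV = 23.9 deg = 0.4171337 rad
swath = 2 * alt * tan(FOV/2) = 2 * 426.549 * tan(0.2085668)
swath = 2 * 426.549 * 0.2116446
swath = 180.5536 km

180.5536 km


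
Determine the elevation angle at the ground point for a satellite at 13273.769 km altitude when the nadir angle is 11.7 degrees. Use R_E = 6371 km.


r = R_E + alt = 19644.7690 km
Law of sines in the satellite / Earth-center / ground-point triangle:
  sin(nadir)/R_E = sin(90 + el)/r  =>  cos(el) = (r/R_E)*sin(nadir)
cos(el) = (19644.7690 / 6371.0000) * sin(11.7 deg) = 0.625288
el = arccos(0.625288) = 51.2967 deg
(Earth-central angle = 90 - nadir - el = 27.0033 deg)

51.2967 degrees


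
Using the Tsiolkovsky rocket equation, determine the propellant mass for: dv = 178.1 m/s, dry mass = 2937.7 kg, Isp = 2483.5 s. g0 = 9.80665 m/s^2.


ve = Isp * g0 = 2483.5 * 9.80665 = 24354.815275 m/s
mass ratio = exp(dv/ve) = exp(178.1/24354.815275) = 1.00733953
m_prop = m_dry * (mr - 1) = 2937.7 * (1.00733953 - 1)
m_prop = 21.5613 kg

21.5613 kg


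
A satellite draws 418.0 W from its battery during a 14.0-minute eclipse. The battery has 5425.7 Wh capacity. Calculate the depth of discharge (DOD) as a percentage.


E_used = P * t / 60 = 418.0 * 14.0 / 60 = 97.5333 Wh
DOD = E_used / E_total * 100 = 97.5333 / 5425.7 * 100
DOD = 1.7976 %

1.7976 %


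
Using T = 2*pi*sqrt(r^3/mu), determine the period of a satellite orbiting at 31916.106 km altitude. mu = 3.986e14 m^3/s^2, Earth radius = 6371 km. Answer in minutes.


r = 38287.1060 km = 3.8287106e+07 m
T = 2*pi*sqrt(r^3/mu) = 2*pi*sqrt(5.6125164e+22 / 3.986e14)
T = 74557.2760 s = 1242.6213 min

1242.6213 minutes


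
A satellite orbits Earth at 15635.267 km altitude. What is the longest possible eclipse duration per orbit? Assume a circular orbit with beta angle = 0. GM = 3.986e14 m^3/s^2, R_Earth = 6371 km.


r = 22006.2670 km
T = 541.4764 min
Eclipse fraction = arcsin(R_E/r)/pi = arcsin(6371.0000/22006.2670)/pi
= arcsin(0.2895084)/pi = 0.09349183
Eclipse duration = 0.09349183 * 541.4764 = 50.6236 min

50.6236 minutes


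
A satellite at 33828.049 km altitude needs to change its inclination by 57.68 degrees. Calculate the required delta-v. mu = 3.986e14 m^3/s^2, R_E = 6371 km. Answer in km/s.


r = 40199.0490 km = 4.0199049e+07 m
V = sqrt(mu/r) = 3148.9137 m/s
di = 57.68 deg = 1.0067 rad
dV = 2*V*sin(di/2) = 2*3148.9137*sin(0.503353)
dV = 3037.8536 m/s = 3.0379 km/s

3.0379 km/s


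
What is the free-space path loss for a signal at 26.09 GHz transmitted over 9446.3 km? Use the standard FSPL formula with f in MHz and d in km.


f = 26.09 GHz = 26090.0000 MHz
d = 9446.3 km
FSPL = 32.44 + 20*log10(26090.0000) + 20*log10(9446.3)
FSPL = 32.44 + 88.3295 + 79.5052
FSPL = 200.2747 dB

200.2747 dB


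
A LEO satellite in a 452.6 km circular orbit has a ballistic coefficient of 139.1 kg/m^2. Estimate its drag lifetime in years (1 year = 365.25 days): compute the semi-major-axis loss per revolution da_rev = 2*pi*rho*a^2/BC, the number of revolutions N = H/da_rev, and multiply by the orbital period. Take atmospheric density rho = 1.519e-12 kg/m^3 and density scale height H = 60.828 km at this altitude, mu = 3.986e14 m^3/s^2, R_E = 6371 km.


a = R_E + alt = 6823.6000 km = 6.8236e+06 m
da_rev = 2*pi*rho*a^2/BC = 2*pi*1.519e-12*(6.8236e+06)^2/139.1 = 3.194756 m per revolution
N = H/da_rev = 60828.0000 m / 3.194756 m = 19039.9544 revolutions
P = 2*pi*sqrt(a^3/mu) = 5609.5957 s
lifetime = N*P = 19039.9544 * 5609.5957 = 1.0680645e+08 s = 1236.1857 days
years = 1236.1857 / 365.25 = 3.3845 years

3.3845 years


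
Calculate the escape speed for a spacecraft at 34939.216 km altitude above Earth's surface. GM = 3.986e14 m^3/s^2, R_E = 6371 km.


r = 6371.0 + 34939.216 = 41310.2160 km = 4.1310216e+07 m
v_esc = sqrt(2*mu/r) = sqrt(2*3.986e14 / 4.1310216e+07)
v_esc = 4392.9364 m/s = 4.3929 km/s

4.3929 km/s


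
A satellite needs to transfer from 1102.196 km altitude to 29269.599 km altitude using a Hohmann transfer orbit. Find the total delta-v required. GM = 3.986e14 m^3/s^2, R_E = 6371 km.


r1 = 7473.1960 km = 7.473196e+06 m
r2 = 35640.5990 km = 3.5640599e+07 m
dv1 = sqrt(mu/r1)*(sqrt(2*r2/(r1+r2)) - 1) = 2087.3941 m/s
dv2 = sqrt(mu/r2)*(1 - sqrt(2*r1/(r1+r2))) = 1375.1825 m/s
total dv = |dv1| + |dv2| = 2087.3941 + 1375.1825 = 3462.5766 m/s = 3.4626 km/s

3.4626 km/s


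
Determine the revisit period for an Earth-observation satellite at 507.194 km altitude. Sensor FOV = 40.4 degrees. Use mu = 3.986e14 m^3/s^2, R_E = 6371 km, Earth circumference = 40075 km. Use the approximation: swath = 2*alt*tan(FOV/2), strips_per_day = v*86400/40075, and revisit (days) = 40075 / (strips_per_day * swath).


swath = 2*507.194*tan(0.3525565) = 373.2221 km
v = sqrt(mu/r) = 7612.5724 m/s = 7.6126 km/s
strips/day = v*86400/40075 = 7.6126*86400/40075 = 16.4124
coverage/day = strips * swath = 16.4124 * 373.2221 = 6125.4643 km
revisit = 40075 / 6125.4643 = 6.5424 days

6.5424 days


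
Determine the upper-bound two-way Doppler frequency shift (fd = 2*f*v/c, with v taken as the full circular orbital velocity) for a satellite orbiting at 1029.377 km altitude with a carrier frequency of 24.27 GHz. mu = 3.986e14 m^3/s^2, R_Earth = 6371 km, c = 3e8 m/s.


r = 7.400377e+06 m
v = sqrt(mu/r) = 7339.0817 m/s (worst-case radial velocity)
f = 24.27 GHz = 2.427e+10 Hz
fd = 2*f*v/c = 2*2.427e+10*7339.0817/3.0e+08
fd = 1.1874634e+06 Hz

1.1875e+06 Hz


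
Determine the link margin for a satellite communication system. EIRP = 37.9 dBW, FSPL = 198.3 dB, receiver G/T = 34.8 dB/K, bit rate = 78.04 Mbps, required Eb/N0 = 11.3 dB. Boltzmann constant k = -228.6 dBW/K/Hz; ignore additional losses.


C/N0 = EIRP - FSPL + G/T - k = 37.9 - 198.3 + 34.8 - (-228.6)
C/N0 = 103.0000 dB-Hz
R_b = 78.04 Mbps = 7.804e+07 bps -> 10*log10(R_b) = 78.9232 dB-Hz
Eb/N0 = C/N0 - 10*log10(R_b) = 103.0000 - 78.9232 = 24.0768 dB
Margin = Eb/N0 - Eb/N0_req = 24.0768 - 11.3 = 12.7768 dB (link closes)

12.7768 dB


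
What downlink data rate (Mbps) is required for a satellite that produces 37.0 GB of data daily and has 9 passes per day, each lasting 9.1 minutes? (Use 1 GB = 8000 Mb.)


total contact time = 9 * 9.1 * 60 = 4914.0000 s
data = 37.0 GB = 296000.0000 Mb
rate = 296000.0000 / 4914.0000 = 60.2361 Mbps

60.2361 Mbps


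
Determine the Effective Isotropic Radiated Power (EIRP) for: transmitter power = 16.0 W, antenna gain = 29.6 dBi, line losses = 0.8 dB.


Pt = 16.0 W = 12.0412 dBW
EIRP = Pt_dBW + Gt - losses = 12.0412 + 29.6 - 0.8 = 40.8412 dBW

40.8412 dBW


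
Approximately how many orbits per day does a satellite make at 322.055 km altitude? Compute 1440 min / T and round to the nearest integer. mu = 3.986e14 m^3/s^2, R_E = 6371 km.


r = 6.693055e+06 m
T = 2*pi*sqrt(r^3/mu) = 5449.3890 s = 90.8232 min
revs/day = 1440 / 90.8232 = 15.8550
Rounded: 16 revolutions per day

16 revolutions per day


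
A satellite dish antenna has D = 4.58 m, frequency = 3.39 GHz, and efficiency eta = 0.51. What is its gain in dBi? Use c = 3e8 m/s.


lambda = c/f = 3e8 / 3.39e+09 = 0.08849558 m
G = eta*(pi*D/lambda)^2 = 0.51*(pi*4.58/0.08849558)^2
G = 13482.1068 (linear)
G = 10*log10(13482.1068) = 41.2976 dBi

41.2976 dBi


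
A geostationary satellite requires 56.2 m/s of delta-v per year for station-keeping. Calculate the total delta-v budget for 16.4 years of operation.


dV = rate * years = 56.2 * 16.4
dV = 921.6800 m/s

921.6800 m/s


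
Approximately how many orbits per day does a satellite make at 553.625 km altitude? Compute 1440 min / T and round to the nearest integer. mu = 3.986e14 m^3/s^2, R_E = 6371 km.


r = 6.924625e+06 m
T = 2*pi*sqrt(r^3/mu) = 5734.6327 s = 95.5772 min
revs/day = 1440 / 95.5772 = 15.0664
Rounded: 15 revolutions per day

15 revolutions per day


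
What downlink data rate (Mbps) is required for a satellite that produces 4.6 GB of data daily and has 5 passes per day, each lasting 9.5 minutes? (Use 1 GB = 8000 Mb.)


total contact time = 5 * 9.5 * 60 = 2850.0000 s
data = 4.6 GB = 36800.0000 Mb
rate = 36800.0000 / 2850.0000 = 12.9123 Mbps

12.9123 Mbps


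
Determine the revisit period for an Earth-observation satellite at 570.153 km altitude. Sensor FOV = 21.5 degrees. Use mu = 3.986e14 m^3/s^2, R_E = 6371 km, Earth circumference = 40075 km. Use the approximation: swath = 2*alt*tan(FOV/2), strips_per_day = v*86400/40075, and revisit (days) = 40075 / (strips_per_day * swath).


swath = 2*570.153*tan(0.1876229) = 216.4939 km
v = sqrt(mu/r) = 7577.9692 m/s = 7.5780 km/s
strips/day = v*86400/40075 = 7.5780*86400/40075 = 16.3378
coverage/day = strips * swath = 16.3378 * 216.4939 = 3537.0291 km
revisit = 40075 / 3537.0291 = 11.3301 days

11.3301 days


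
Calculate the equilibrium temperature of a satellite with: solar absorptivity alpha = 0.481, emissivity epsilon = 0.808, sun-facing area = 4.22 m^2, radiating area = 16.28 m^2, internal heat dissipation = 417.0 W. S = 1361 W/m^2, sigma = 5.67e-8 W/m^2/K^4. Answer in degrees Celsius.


Numerator = alpha*S*A_sun + Q_int = 0.481*1361*4.22 + 417.0 = 3179.5850 W
Denominator = eps*sigma*A_rad = 0.808*5.67e-8*16.28 = 7.4584541e-07 W/K^4
T^4 = 4.2630617e+09 K^4
T = 255.5232 K = -17.6268 C

-17.6268 degrees Celsius


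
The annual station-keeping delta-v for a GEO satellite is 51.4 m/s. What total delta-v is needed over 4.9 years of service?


dV = rate * years = 51.4 * 4.9
dV = 251.8600 m/s

251.8600 m/s


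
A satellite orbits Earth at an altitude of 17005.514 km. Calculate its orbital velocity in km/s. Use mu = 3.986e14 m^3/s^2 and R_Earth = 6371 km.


r = R_E + alt = 6371.0 + 17005.514 = 23376.5140 km = 2.3376514e+07 m
v = sqrt(mu/r) = sqrt(3.986e14 / 2.3376514e+07) = 4129.3222 m/s = 4.1293 km/s

4.1293 km/s


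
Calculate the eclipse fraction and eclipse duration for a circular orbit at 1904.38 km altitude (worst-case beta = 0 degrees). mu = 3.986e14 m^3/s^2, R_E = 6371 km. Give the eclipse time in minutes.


r = 8275.3800 km
T = 124.8653 min
Eclipse fraction = arcsin(R_E/r)/pi = arcsin(6371.0000/8275.3800)/pi
= arcsin(0.769874)/pi = 0.279681
Eclipse duration = 0.279681 * 124.8653 = 34.9225 min

34.9225 minutes


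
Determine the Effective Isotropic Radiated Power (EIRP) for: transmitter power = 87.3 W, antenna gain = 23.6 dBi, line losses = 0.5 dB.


Pt = 87.3 W = 19.4101 dBW
EIRP = Pt_dBW + Gt - losses = 19.4101 + 23.6 - 0.5 = 42.5101 dBW

42.5101 dBW


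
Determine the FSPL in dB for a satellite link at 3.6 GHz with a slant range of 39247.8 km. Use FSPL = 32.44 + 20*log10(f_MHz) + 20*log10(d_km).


f = 3.6 GHz = 3600.0000 MHz
d = 39247.8 km
FSPL = 32.44 + 20*log10(3600.0000) + 20*log10(39247.8)
FSPL = 32.44 + 71.1261 + 91.8763
FSPL = 195.4424 dB

195.4424 dB


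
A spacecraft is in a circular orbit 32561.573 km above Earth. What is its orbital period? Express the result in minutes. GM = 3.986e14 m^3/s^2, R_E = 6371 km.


r = 38932.5730 km = 3.8932573e+07 m
T = 2*pi*sqrt(r^3/mu) = 2*pi*sqrt(5.9011862e+22 / 3.986e14)
T = 76450.5970 s = 1274.1766 min

1274.1766 minutes


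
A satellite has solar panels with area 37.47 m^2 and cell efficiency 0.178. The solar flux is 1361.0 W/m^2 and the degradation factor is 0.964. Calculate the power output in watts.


P = area * eta * S * degradation
P = 37.47 * 0.178 * 1361.0 * 0.964
P = 8750.6206 W

8750.6206 W


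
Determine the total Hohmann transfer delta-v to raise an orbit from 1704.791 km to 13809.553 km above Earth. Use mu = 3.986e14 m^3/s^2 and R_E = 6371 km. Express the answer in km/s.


r1 = 8075.7910 km = 8.075791e+06 m
r2 = 20180.5530 km = 2.0180553e+07 m
dv1 = sqrt(mu/r1)*(sqrt(2*r2/(r1+r2)) - 1) = 1371.0446 m/s
dv2 = sqrt(mu/r2)*(1 - sqrt(2*r1/(r1+r2))) = 1084.1914 m/s
total dv = |dv1| + |dv2| = 1371.0446 + 1084.1914 = 2455.2360 m/s = 2.4552 km/s

2.4552 km/s


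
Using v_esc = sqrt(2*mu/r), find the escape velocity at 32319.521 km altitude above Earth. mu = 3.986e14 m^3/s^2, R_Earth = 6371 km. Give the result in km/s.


r = 6371.0 + 32319.521 = 38690.5210 km = 3.8690521e+07 m
v_esc = sqrt(2*mu/r) = sqrt(2*3.986e14 / 3.8690521e+07)
v_esc = 4539.2213 m/s = 4.5392 km/s

4.5392 km/s


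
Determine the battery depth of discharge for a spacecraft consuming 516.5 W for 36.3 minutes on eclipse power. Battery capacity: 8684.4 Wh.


E_used = P * t / 60 = 516.5 * 36.3 / 60 = 312.4825 Wh
DOD = E_used / E_total * 100 = 312.4825 / 8684.4 * 100
DOD = 3.5982 %

3.5982 %


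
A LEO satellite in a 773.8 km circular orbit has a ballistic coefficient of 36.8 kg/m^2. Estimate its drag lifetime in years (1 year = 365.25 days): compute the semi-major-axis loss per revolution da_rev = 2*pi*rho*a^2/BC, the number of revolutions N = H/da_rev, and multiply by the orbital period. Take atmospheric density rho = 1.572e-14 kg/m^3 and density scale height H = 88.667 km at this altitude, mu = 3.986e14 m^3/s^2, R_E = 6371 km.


a = R_E + alt = 7144.8000 km = 7.1448e+06 m
da_rev = 2*pi*rho*a^2/BC = 2*pi*1.572e-14*(7.1448e+06)^2/36.8 = 0.137013937 m per revolution
N = H/da_rev = 88667.0000 m / 0.137013937 m = 647138.5485 revolutions
P = 2*pi*sqrt(a^3/mu) = 6010.3026 s
lifetime = N*P = 647138.5485 * 6010.3026 = 3.8894985e+09 s = 45017.3435 days
years = 45017.3435 / 365.25 = 123.2508 years

123.2508 years


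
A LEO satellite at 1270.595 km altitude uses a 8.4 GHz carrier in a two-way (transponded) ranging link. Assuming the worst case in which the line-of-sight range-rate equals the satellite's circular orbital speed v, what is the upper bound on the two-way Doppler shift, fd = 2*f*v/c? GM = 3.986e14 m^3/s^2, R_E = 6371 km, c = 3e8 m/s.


r = 7.641595e+06 m
v = sqrt(mu/r) = 7222.3185 m/s (worst-case radial velocity)
f = 8.4 GHz = 8.4e+09 Hz
fd = 2*f*v/c = 2*8.4e+09*7222.3185/3.0e+08
fd = 404449.8381 Hz

404449.8381 Hz


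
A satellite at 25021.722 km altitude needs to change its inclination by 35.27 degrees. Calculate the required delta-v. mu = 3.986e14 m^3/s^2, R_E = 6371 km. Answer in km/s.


r = 31392.7220 km = 3.1392722e+07 m
V = sqrt(mu/r) = 3563.3145 m/s
di = 35.27 deg = 0.6155776 rad
dV = 2*V*sin(di/2) = 2*3563.3145*sin(0.3077888)
dV = 2159.0273 m/s = 2.1590 km/s

2.1590 km/s


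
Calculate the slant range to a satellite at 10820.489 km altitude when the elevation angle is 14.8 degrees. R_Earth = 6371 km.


h = 10820.489 km, el = 14.8 deg
d = -R_E*sin(el) + sqrt((R_E*sin(el))^2 + 2*R_E*h + h^2)
d = -6371.0000*sin(0.2583087) + sqrt((6371.0000*0.2554458)^2 + 2*6371.0000*10820.489 + 10820.489^2)
d = 14422.6713 km

14422.6713 km


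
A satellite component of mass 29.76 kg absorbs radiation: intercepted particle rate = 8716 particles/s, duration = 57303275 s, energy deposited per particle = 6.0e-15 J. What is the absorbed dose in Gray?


Total energy deposited = rate * time * E_per
  = 8716 * 57303275 * 6.0e-15 = 0.002996732 J
Dose = E_total / mass = 0.002996732 / 29.76
Dose = 1.0069664e-04 Gy

1.0070e-04 Gy


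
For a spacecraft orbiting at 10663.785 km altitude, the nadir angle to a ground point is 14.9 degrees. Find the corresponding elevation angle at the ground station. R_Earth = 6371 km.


r = R_E + alt = 17034.7850 km
Law of sines in the satellite / Earth-center / ground-point triangle:
  sin(nadir)/R_E = sin(90 + el)/r  =>  cos(el) = (r/R_E)*sin(nadir)
cos(el) = (17034.7850 / 6371.0000) * sin(14.9 deg) = 0.6875219
el = arccos(0.6875219) = 46.5657 deg
(Earth-central angle = 90 - nadir - el = 28.5343 deg)

46.5657 degrees


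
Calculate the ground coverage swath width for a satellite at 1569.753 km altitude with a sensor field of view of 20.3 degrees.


FOV = 20.3 deg = 0.3543018 rad
swath = 2 * alt * tan(FOV/2) = 2 * 1569.753 * tan(0.1771509)
swath = 2 * 1569.753 * 0.1790276
swath = 562.0583 km

562.0583 km


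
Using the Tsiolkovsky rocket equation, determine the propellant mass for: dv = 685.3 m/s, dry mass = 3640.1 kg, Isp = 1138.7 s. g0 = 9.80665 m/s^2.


ve = Isp * g0 = 1138.7 * 9.80665 = 11166.832355 m/s
mass ratio = exp(dv/ve) = exp(685.3/11166.832355) = 1.06329145
m_prop = m_dry * (mr - 1) = 3640.1 * (1.06329145 - 1)
m_prop = 230.3872 kg

230.3872 kg


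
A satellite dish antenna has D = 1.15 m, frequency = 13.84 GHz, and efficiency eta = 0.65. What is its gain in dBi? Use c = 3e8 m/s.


lambda = c/f = 3e8 / 1.384e+10 = 0.0216763 m
G = eta*(pi*D/lambda)^2 = 0.65*(pi*1.15/0.0216763)^2
G = 18056.7029 (linear)
G = 10*log10(18056.7029) = 42.5664 dBi

42.5664 dBi


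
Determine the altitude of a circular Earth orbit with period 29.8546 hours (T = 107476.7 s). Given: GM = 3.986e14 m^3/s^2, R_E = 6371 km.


T = 107476.7 s
r = (mu*T^2/(4*pi^2))^(1/3) = (3.986e14 * 107476.7^2 / (4*pi^2))^(1/3)
r = 4.8857968e+07 m = 48857.9681 km
alt = r - R_E = 48857.9681 - 6371 = 42486.9681 km

42486.9681 km


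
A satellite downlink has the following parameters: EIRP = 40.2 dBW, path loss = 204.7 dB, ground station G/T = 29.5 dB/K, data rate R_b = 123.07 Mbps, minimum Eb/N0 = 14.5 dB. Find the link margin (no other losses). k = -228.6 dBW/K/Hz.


C/N0 = EIRP - FSPL + G/T - k = 40.2 - 204.7 + 29.5 - (-228.6)
C/N0 = 93.6000 dB-Hz
R_b = 123.07 Mbps = 1.2307e+08 bps -> 10*log10(R_b) = 80.9015 dB-Hz
Eb/N0 = C/N0 - 10*log10(R_b) = 93.6000 - 80.9015 = 12.6985 dB
Margin = Eb/N0 - Eb/N0_req = 12.6985 - 14.5 = -1.8015 dB (negative margin: link does not close)

-1.8015 dB


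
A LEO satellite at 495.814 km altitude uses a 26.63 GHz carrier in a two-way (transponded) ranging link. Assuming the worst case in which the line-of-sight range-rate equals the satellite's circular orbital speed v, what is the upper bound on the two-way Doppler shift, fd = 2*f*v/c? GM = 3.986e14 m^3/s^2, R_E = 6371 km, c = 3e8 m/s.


r = 6.866814e+06 m
v = sqrt(mu/r) = 7618.8778 m/s (worst-case radial velocity)
f = 26.63 GHz = 2.663e+10 Hz
fd = 2*f*v/c = 2*2.663e+10*7618.8778/3.0e+08
fd = 1.3526048e+06 Hz

1.3526e+06 Hz


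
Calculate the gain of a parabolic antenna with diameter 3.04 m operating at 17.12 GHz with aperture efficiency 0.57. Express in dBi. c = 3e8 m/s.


lambda = c/f = 3e8 / 1.712e+10 = 0.01752336 m
G = eta*(pi*D/lambda)^2 = 0.57*(pi*3.04/0.01752336)^2
G = 169311.6256 (linear)
G = 10*log10(169311.6256) = 52.2869 dBi

52.2869 dBi


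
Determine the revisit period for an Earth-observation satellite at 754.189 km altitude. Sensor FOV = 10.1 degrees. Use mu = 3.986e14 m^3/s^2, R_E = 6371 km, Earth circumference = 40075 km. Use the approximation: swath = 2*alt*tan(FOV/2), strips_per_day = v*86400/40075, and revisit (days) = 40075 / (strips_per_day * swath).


swath = 2*754.189*tan(0.08813913) = 133.2925 km
v = sqrt(mu/r) = 7479.4636 m/s = 7.4795 km/s
strips/day = v*86400/40075 = 7.4795*86400/40075 = 16.1254
coverage/day = strips * swath = 16.1254 * 133.2925 = 2149.3951 km
revisit = 40075 / 2149.3951 = 18.6448 days

18.6448 days


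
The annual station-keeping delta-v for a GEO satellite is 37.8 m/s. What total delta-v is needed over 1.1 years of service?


dV = rate * years = 37.8 * 1.1
dV = 41.5800 m/s

41.5800 m/s


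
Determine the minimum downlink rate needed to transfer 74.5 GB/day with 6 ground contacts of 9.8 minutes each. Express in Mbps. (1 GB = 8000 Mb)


total contact time = 6 * 9.8 * 60 = 3528.0000 s
data = 74.5 GB = 596000.0000 Mb
rate = 596000.0000 / 3528.0000 = 168.9342 Mbps

168.9342 Mbps


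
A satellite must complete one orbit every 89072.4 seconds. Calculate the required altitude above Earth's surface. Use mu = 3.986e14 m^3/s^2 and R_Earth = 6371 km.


T = 89072.4 s
r = (mu*T^2/(4*pi^2))^(1/3) = (3.986e14 * 89072.4^2 / (4*pi^2))^(1/3)
r = 4.3107677e+07 m = 43107.6772 km
alt = r - R_E = 43107.6772 - 6371 = 36736.6772 km

36736.6772 km


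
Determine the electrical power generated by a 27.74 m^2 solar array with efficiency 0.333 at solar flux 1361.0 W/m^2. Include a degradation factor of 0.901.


P = area * eta * S * degradation
P = 27.74 * 0.333 * 1361.0 * 0.901
P = 11327.4879 W

11327.4879 W


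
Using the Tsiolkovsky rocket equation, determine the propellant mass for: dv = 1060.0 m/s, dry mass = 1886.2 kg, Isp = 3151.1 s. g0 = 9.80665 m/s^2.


ve = Isp * g0 = 3151.1 * 9.80665 = 30901.734815 m/s
mass ratio = exp(dv/ve) = exp(1060.0/30901.734815) = 1.03489739
m_prop = m_dry * (mr - 1) = 1886.2 * (1.03489739 - 1)
m_prop = 65.8235 kg

65.8235 kg


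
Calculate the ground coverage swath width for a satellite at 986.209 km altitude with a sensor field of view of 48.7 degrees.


FOV = 48.7 deg = 0.8499753 rad
swath = 2 * alt * tan(FOV/2) = 2 * 986.209 * tan(0.4249877)
swath = 2 * 986.209 * 0.4525683
swath = 892.6539 km

892.6539 km


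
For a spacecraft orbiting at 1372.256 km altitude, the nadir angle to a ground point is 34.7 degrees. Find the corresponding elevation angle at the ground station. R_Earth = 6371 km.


r = R_E + alt = 7743.2560 km
Law of sines in the satellite / Earth-center / ground-point triangle:
  sin(nadir)/R_E = sin(90 + el)/r  =>  cos(el) = (r/R_E)*sin(nadir)
cos(el) = (7743.2560 / 6371.0000) * sin(34.7 deg) = 0.6918972
el = arccos(0.6918972) = 46.2195 deg
(Earth-central angle = 90 - nadir - el = 9.0805 deg)

46.2195 degrees


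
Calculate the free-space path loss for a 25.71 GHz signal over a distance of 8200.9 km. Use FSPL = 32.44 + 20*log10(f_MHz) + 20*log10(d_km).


f = 25.71 GHz = 25710.0000 MHz
d = 8200.9 km
FSPL = 32.44 + 20*log10(25710.0000) + 20*log10(8200.9)
FSPL = 32.44 + 88.2020 + 78.2772
FSPL = 198.9193 dB

198.9193 dB


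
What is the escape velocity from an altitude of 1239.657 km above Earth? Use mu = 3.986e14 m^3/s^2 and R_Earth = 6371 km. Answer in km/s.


r = 6371.0 + 1239.657 = 7610.6570 km = 7.610657e+06 m
v_esc = sqrt(2*mu/r) = sqrt(2*3.986e14 / 7.610657e+06)
v_esc = 10234.6400 m/s = 10.2346 km/s

10.2346 km/s


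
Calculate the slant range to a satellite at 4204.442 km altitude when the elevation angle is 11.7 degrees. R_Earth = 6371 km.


h = 4204.442 km, el = 11.7 deg
d = -R_E*sin(el) + sqrt((R_E*sin(el))^2 + 2*R_E*h + h^2)
d = -6371.0000*sin(0.2042035) + sqrt((6371.0000*0.2027873)^2 + 2*6371.0000*4204.442 + 4204.442^2)
d = 7247.3330 km

7247.3330 km


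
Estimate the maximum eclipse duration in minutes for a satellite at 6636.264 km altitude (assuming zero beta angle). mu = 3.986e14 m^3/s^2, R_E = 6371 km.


r = 13007.2640 km
T = 246.0588 min
Eclipse fraction = arcsin(R_E/r)/pi = arcsin(6371.0000/13007.2640)/pi
= arcsin(0.4898032)/pi = 0.1629314
Eclipse duration = 0.1629314 * 246.0588 = 40.0907 min

40.0907 minutes


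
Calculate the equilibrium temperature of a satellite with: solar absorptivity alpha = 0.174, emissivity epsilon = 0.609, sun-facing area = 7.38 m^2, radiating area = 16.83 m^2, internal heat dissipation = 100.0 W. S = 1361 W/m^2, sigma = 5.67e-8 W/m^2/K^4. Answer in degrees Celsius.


Numerator = alpha*S*A_sun + Q_int = 0.174*1361*7.38 + 100.0 = 1847.6873 W
Denominator = eps*sigma*A_rad = 0.609*5.67e-8*16.83 = 5.8114495e-07 W/K^4
T^4 = 3.1793915e+09 K^4
T = 237.4576 K = -35.6924 C

-35.6924 degrees Celsius


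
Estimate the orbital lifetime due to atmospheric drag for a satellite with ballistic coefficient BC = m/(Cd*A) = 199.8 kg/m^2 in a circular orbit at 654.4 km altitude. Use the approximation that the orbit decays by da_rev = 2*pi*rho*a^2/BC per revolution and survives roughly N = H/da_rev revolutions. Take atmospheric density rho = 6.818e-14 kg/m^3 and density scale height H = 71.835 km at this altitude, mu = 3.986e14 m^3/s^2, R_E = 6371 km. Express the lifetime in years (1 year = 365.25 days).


a = R_E + alt = 7025.4000 km = 7.0254e+06 m
da_rev = 2*pi*rho*a^2/BC = 2*pi*6.818e-14*(7.0254e+06)^2/199.8 = 0.105823835 m per revolution
N = H/da_rev = 71835.0000 m / 0.105823835 m = 678816.8310 revolutions
P = 2*pi*sqrt(a^3/mu) = 5860.2724 s
lifetime = N*P = 678816.8310 * 5860.2724 = 3.9780516e+09 s = 46042.2634 days
years = 46042.2634 / 365.25 = 126.0568 years

126.0568 years


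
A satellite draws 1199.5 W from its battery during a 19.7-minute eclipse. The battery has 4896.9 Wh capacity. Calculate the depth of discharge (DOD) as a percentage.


E_used = P * t / 60 = 1199.5 * 19.7 / 60 = 393.8358 Wh
DOD = E_used / E_total * 100 = 393.8358 / 4896.9 * 100
DOD = 8.0426 %

8.0426 %


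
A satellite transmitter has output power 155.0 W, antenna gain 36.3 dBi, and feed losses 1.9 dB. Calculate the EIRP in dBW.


Pt = 155.0 W = 21.9033 dBW
EIRP = Pt_dBW + Gt - losses = 21.9033 + 36.3 - 1.9 = 56.3033 dBW

56.3033 dBW


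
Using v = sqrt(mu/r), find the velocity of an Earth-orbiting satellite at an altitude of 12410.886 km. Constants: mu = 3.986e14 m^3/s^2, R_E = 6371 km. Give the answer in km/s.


r = R_E + alt = 6371.0 + 12410.886 = 18781.8860 km = 1.8781886e+07 m
v = sqrt(mu/r) = sqrt(3.986e14 / 1.8781886e+07) = 4606.7967 m/s = 4.6068 km/s

4.6068 km/s


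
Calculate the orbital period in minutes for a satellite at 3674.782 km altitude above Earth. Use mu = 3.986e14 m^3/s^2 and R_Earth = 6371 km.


r = 10045.7820 km = 1.0045782e+07 m
T = 2*pi*sqrt(r^3/mu) = 2*pi*sqrt(1.0137976e+21 / 3.986e14)
T = 10020.4412 s = 167.0074 min

167.0074 minutes


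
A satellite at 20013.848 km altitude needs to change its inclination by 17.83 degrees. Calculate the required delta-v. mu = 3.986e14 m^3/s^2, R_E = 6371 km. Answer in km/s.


r = 26384.8480 km = 2.6384848e+07 m
V = sqrt(mu/r) = 3886.7924 m/s
di = 17.83 deg = 0.3111922 rad
dV = 2*V*sin(di/2) = 2*3886.7924*sin(0.1555961)
dV = 1204.6649 m/s = 1.2047 km/s

1.2047 km/s


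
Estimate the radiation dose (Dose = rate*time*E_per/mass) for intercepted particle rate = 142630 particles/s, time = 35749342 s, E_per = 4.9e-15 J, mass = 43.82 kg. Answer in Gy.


Total energy deposited = rate * time * E_per
  = 142630 * 35749342 * 4.9e-15 = 0.02498475 J
Dose = E_total / mass = 0.02498475 / 43.82
Dose = 5.7016774e-04 Gy

5.7017e-04 Gy


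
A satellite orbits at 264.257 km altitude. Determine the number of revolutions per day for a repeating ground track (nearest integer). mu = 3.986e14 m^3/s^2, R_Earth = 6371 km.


r = 6.635257e+06 m
T = 2*pi*sqrt(r^3/mu) = 5378.9542 s = 89.6492 min
revs/day = 1440 / 89.6492 = 16.0626
Rounded: 16 revolutions per day

16 revolutions per day


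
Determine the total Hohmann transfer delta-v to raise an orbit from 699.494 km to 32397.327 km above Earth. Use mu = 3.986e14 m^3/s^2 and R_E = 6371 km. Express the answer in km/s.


r1 = 7070.4940 km = 7.070494e+06 m
r2 = 38768.3270 km = 3.8768327e+07 m
dv1 = sqrt(mu/r1)*(sqrt(2*r2/(r1+r2)) - 1) = 2256.8501 m/s
dv2 = sqrt(mu/r2)*(1 - sqrt(2*r1/(r1+r2))) = 1425.5353 m/s
total dv = |dv1| + |dv2| = 2256.8501 + 1425.5353 = 3682.3854 m/s = 3.6824 km/s

3.6824 km/s


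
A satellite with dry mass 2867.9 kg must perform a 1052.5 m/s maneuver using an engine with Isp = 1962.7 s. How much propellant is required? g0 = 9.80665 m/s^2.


ve = Isp * g0 = 1962.7 * 9.80665 = 19247.511955 m/s
mass ratio = exp(dv/ve) = exp(1052.5/19247.511955) = 1.05620510
m_prop = m_dry * (mr - 1) = 2867.9 * (1.05620510 - 1)
m_prop = 161.1906 kg

161.1906 kg


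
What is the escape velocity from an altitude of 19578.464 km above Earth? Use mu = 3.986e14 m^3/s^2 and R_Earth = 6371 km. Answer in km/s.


r = 6371.0 + 19578.464 = 25949.4640 km = 2.5949464e+07 m
v_esc = sqrt(2*mu/r) = sqrt(2*3.986e14 / 2.5949464e+07)
v_esc = 5542.6754 m/s = 5.5427 km/s

5.5427 km/s


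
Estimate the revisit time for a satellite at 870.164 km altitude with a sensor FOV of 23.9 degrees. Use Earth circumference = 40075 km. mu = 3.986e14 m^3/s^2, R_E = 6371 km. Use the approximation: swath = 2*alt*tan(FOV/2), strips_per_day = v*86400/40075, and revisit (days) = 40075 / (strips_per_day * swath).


swath = 2*870.164*tan(0.2085668) = 368.3311 km
v = sqrt(mu/r) = 7419.3260 m/s = 7.4193 km/s
strips/day = v*86400/40075 = 7.4193*86400/40075 = 15.9958
coverage/day = strips * swath = 15.9958 * 368.3311 = 5891.7328 km
revisit = 40075 / 5891.7328 = 6.8019 days

6.8019 days


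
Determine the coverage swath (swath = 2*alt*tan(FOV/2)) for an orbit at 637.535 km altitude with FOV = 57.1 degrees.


FOV = 57.1 deg = 0.996583 rad
swath = 2 * alt * tan(FOV/2) = 2 * 637.535 * tan(0.4982915)
swath = 2 * 637.535 * 0.5440862
swath = 693.7479 km

693.7479 km


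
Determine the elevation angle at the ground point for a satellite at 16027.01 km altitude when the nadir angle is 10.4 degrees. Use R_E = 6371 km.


r = R_E + alt = 22398.0100 km
Law of sines in the satellite / Earth-center / ground-point triangle:
  sin(nadir)/R_E = sin(90 + el)/r  =>  cos(el) = (r/R_E)*sin(nadir)
cos(el) = (22398.0100 / 6371.0000) * sin(10.4 deg) = 0.6346366
el = arccos(0.6346366) = 50.6070 deg
(Earth-central angle = 90 - nadir - el = 28.9930 deg)

50.6070 degrees


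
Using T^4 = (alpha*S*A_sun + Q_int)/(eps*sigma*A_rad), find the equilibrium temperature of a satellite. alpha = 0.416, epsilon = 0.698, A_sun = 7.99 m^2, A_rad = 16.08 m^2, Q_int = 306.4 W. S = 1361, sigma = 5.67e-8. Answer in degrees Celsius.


Numerator = alpha*S*A_sun + Q_int = 0.416*1361*7.99 + 306.4 = 4830.1462 W
Denominator = eps*sigma*A_rad = 0.698*5.67e-8*16.08 = 6.3639173e-07 W/K^4
T^4 = 7.5898948e+09 K^4
T = 295.1610 K = 22.0110 C

22.0110 degrees Celsius


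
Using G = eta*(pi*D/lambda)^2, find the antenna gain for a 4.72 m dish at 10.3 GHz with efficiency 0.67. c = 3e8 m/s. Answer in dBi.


lambda = c/f = 3e8 / 1.03e+10 = 0.02912621 m
G = eta*(pi*D/lambda)^2 = 0.67*(pi*4.72/0.02912621)^2
G = 173656.2767 (linear)
G = 10*log10(173656.2767) = 52.3969 dBi

52.3969 dBi


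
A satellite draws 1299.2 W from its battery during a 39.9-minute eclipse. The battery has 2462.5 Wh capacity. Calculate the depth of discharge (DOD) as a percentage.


E_used = P * t / 60 = 1299.2 * 39.9 / 60 = 863.9680 Wh
DOD = E_used / E_total * 100 = 863.9680 / 2462.5 * 100
DOD = 35.0850 %

35.0850 %


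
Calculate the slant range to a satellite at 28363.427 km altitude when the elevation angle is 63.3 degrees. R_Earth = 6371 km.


h = 28363.427 km, el = 63.3 deg
d = -R_E*sin(el) + sqrt((R_E*sin(el))^2 + 2*R_E*h + h^2)
d = -6371.0000*sin(1.1048) + sqrt((6371.0000*0.8933714)^2 + 2*6371.0000*28363.427 + 28363.427^2)
d = 28924.5969 km

28924.5969 km


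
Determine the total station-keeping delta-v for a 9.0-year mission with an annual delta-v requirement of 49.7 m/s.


dV = rate * years = 49.7 * 9.0
dV = 447.3000 m/s

447.3000 m/s


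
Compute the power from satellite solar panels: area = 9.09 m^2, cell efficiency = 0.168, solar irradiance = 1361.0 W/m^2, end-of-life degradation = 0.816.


P = area * eta * S * degradation
P = 9.09 * 0.168 * 1361.0 * 0.816
P = 1695.9828 W

1695.9828 W


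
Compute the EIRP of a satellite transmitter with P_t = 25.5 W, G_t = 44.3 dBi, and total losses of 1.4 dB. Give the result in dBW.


Pt = 25.5 W = 14.0654 dBW
EIRP = Pt_dBW + Gt - losses = 14.0654 + 44.3 - 1.4 = 56.9654 dBW

56.9654 dBW


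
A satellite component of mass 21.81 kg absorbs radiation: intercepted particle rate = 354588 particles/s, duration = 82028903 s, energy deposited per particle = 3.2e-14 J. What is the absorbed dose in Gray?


Total energy deposited = rate * time * E_per
  = 354588 * 82028903 * 3.2e-14 = 0.9307669 J
Dose = E_total / mass = 0.9307669 / 21.81
Dose = 0.04267615 Gy

0.0427 Gy


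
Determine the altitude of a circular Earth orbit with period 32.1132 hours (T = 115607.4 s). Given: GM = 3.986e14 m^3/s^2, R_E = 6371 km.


T = 115607.4 s
r = (mu*T^2/(4*pi^2))^(1/3) = (3.986e14 * 115607.4^2 / (4*pi^2))^(1/3)
r = 5.1291997e+07 m = 51291.9970 km
alt = r - R_E = 51291.9970 - 6371 = 44920.9970 km

44920.9970 km


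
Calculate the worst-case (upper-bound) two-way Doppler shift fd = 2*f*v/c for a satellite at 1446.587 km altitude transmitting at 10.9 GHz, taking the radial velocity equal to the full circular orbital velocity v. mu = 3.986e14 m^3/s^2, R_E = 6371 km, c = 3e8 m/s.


r = 7.817587e+06 m
v = sqrt(mu/r) = 7140.5602 m/s (worst-case radial velocity)
f = 10.9 GHz = 1.09e+10 Hz
fd = 2*f*v/c = 2*1.09e+10*7140.5602/3.0e+08
fd = 518880.7087 Hz

518880.7087 Hz


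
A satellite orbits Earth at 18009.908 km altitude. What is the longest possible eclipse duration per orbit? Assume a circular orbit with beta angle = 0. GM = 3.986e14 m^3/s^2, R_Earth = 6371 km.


r = 24380.9080 km
T = 631.4439 min
Eclipse fraction = arcsin(R_E/r)/pi = arcsin(6371.0000/24380.9080)/pi
= arcsin(0.261311)/pi = 0.08415482
Eclipse duration = 0.08415482 * 631.4439 = 53.1390 min

53.1390 minutes


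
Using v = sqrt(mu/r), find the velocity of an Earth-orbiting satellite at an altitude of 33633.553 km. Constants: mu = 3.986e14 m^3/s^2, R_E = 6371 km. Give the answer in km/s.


r = R_E + alt = 6371.0 + 33633.553 = 40004.5530 km = 4.0004553e+07 m
v = sqrt(mu/r) = sqrt(3.986e14 / 4.0004553e+07) = 3156.5592 m/s = 3.1566 km/s

3.1566 km/s


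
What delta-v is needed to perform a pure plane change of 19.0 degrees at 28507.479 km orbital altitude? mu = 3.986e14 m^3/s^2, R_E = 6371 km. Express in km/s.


r = 34878.4790 km = 3.4878479e+07 m
V = sqrt(mu/r) = 3380.5696 m/s
di = 19.0 deg = 0.3316126 rad
dV = 2*V*sin(di/2) = 2*3380.5696*sin(0.1658063)
dV = 1115.9098 m/s = 1.1159 km/s

1.1159 km/s


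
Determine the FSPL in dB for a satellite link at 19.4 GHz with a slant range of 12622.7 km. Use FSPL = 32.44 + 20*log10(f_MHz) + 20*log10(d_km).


f = 19.4 GHz = 19400.0000 MHz
d = 12622.7 km
FSPL = 32.44 + 20*log10(19400.0000) + 20*log10(12622.7)
FSPL = 32.44 + 85.7560 + 82.0230
FSPL = 200.2191 dB

200.2191 dB


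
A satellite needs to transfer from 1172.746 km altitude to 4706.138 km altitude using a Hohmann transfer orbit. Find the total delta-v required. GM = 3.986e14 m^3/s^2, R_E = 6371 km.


r1 = 7543.7460 km = 7.543746e+06 m
r2 = 11077.1380 km = 1.1077138e+07 m
dv1 = sqrt(mu/r1)*(sqrt(2*r2/(r1+r2)) - 1) = 659.7247 m/s
dv2 = sqrt(mu/r2)*(1 - sqrt(2*r1/(r1+r2))) = 599.0480 m/s
total dv = |dv1| + |dv2| = 659.7247 + 599.0480 = 1258.7727 m/s = 1.2588 km/s

1.2588 km/s


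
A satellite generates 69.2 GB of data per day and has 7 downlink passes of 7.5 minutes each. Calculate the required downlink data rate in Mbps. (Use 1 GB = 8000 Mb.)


total contact time = 7 * 7.5 * 60 = 3150.0000 s
data = 69.2 GB = 553600.0000 Mb
rate = 553600.0000 / 3150.0000 = 175.7460 Mbps

175.7460 Mbps


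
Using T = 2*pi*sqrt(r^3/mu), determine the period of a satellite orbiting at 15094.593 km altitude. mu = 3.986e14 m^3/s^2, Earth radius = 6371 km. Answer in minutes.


r = 21465.5930 km = 2.1465593e+07 m
T = 2*pi*sqrt(r^3/mu) = 2*pi*sqrt(9.8907374e+21 / 3.986e14)
T = 31298.6465 s = 521.6441 min

521.6441 minutes


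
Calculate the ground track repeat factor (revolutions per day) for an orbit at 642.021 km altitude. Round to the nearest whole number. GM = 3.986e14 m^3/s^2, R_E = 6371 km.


r = 7.013021e+06 m
T = 2*pi*sqrt(r^3/mu) = 5844.7902 s = 97.4132 min
revs/day = 1440 / 97.4132 = 14.7824
Rounded: 15 revolutions per day

15 revolutions per day


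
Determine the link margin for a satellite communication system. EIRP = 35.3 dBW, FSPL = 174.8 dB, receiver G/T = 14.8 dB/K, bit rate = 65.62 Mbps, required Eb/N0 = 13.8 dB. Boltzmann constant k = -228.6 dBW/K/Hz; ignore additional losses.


C/N0 = EIRP - FSPL + G/T - k = 35.3 - 174.8 + 14.8 - (-228.6)
C/N0 = 103.9000 dB-Hz
R_b = 65.62 Mbps = 6.562e+07 bps -> 10*log10(R_b) = 78.1704 dB-Hz
Eb/N0 = C/N0 - 10*log10(R_b) = 103.9000 - 78.1704 = 25.7296 dB
Margin = Eb/N0 - Eb/N0_req = 25.7296 - 13.8 = 11.9296 dB (link closes)

11.9296 dB


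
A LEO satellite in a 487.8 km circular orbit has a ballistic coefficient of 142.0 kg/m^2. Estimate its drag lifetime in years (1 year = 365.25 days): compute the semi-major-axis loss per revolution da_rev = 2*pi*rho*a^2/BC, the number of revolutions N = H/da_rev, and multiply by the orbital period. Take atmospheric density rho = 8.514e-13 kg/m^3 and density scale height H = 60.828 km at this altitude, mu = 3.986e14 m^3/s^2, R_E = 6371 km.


a = R_E + alt = 6858.8000 km = 6.8588e+06 m
da_rev = 2*pi*rho*a^2/BC = 2*pi*8.514e-13*(6.8588e+06)^2/142.0 = 1.772236 m per revolution
N = H/da_rev = 60828.0000 m / 1.772236 m = 34322.7510 revolutions
P = 2*pi*sqrt(a^3/mu) = 5653.0579 s
lifetime = N*P = 34322.7510 * 5653.0579 = 1.940285e+08 s = 2245.7002 days
years = 2245.7002 / 365.25 = 6.1484 years

6.1484 years
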